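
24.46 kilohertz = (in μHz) 2.446e+10. Check: 1 kilohertz = 1000 Hz, so 24.46 kilohertz = 24.46 * 1000 = 24460 Hz. 1 μHz = 1e-06 Hz, so 24460 Hz = 24460 / 1e-06 = 2.446e+10 μHz.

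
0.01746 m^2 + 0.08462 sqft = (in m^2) 0.02532. Check: 0.01746 m^2 is already in m^2. 1 sqft = 0.09290304 m^2, so 0.08462 sqft = 0.08462 * 0.09290304 = 0.0078614552 m^2. Sum: 0.01746 + 0.0078614552 = 0.025321455 m^2. Result: 0.025321455 m^2 ≈ 0.02532 m^2 (4 s.f.).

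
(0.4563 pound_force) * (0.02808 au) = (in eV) 1 pound_force = 4.4482216 N, so 0.4563 pound_force = 0.4563 * 4.4482216 = 2.0297235 N. 1 au = 1.4959787e+11 m, so 0.02808 au = 0.02808 * 1.4959787e+11 = 4.2007082e+09 m. Combine: 2.0297235 N * 4.2007082e+09 m = 8.5262763e+09 J. 1 eV = 1.6021766e-19 J, so 8.5262763e+09 J = 8.5262763e+09 / 1.6021766e-19 = 5.3216831e+28 eV ≈ 5.322e+28 eV (4 s.f.). Final answer: 5.322e+28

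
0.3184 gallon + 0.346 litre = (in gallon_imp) 1 gallon = 0.0037854118 m^3, so 0.3184 gallon = 0.3184 * 0.0037854118 = 0.0012052751 m^3. 1 litre = 0.001 m^3, so 0.346 litre = 0.346 * 0.001 = 0.000346 m^3. Sum: 0.0012052751 + 0.000346 = 0.0015512751 m^3. 1 gallon_imp = 0.00454609 m^3, so 0.0015512751 m^3 = 0.0015512751 / 0.00454609 = 0.34123282 gallon_imp ≈ 0.3412 gallon_imp (4 s.f.). Final answer: 0.3412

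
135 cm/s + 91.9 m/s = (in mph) 208.6. Check: 1 cm/s = 0.01 m/s, so 135 cm/s = 135 * 0.01 = 1.35 m/s. 91.9 m/s is already in m/s. Sum: 1.35 + 91.9 = 93.25 m/s. 1 mph = 0.44704 m/s, so 93.25 m/s = 93.25 / 0.44704 = 208.59431 mph ≈ 208.6 mph (4 s.f.).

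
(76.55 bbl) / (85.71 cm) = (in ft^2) 152.8. Check: 1 bbl = 0.15898729 m^3, so 76.55 bbl = 76.55 * 0.15898729 = 12.170477 m^3. 1 cm = 0.01 m, so 85.71 cm = 85.71 * 0.01 = 0.8571 m. Combine: 12.170477 m^3 / 0.8571 m = 14.1996 m^2. 1 ft^2 = 0.09290304 m^2, so 14.1996 m^2 = 14.1996 / 0.09290304 = 152.84323 ft^2 ≈ 152.8 ft^2 (4 s.f.).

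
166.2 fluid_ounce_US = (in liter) 1 fluid_ounce_US = 2.957353e-05 m^3, so 166.2 fluid_ounce_US = 166.2 * 2.957353e-05 = 0.0049151206 m^3. 1 liter = 0.001 m^3, so 0.0049151206 m^3 = 0.0049151206 / 0.001 = 4.9151206 liter ≈ 4.915 liter (4 s.f.). Final answer: 4.915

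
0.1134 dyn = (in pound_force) 2.549e-07. Check: 1 dyn = 1e-05 N, so 0.1134 dyn = 0.1134 * 1e-05 = 1.134e-06 N. 1 pound_force = 4.4482216 N, so 1.134e-06 N = 1.134e-06 / 4.4482216 = 2.5493334e-07 pound_force ≈ 2.549e-07 pound_force (4 s.f.).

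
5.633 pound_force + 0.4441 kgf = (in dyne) 1 pound_force = 4.4482216 N, so 5.633 pound_force = 5.633 * 4.4482216 = 25.056832 N. 1 kgf = 9.80665 N, so 0.4441 kgf = 0.4441 * 9.80665 = 4.3551333 N. Sum: 25.056832 + 4.3551333 = 29.411966 N. 1 dyne = 1e-05 N, so 29.411966 N = 29.411966 / 1e-05 = 2941196.6 dyne ≈ 2.941e+06 dyne (4 s.f.). Final answer: 2.941e+06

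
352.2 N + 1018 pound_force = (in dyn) 4.88e+08. Check: 352.2 N is already in N. 1 pound_force = 4.4482216 N, so 1018 pound_force = 1018 * 4.4482216 = 4528.2896 N. Sum: 352.2 + 4528.2896 = 4880.4896 N. 1 dyn = 1e-05 N, so 4880.4896 N = 4880.4896 / 1e-05 = 4.8804896e+08 dyn ≈ 4.88e+08 dyn (4 s.f.).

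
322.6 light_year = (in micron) 3.052e+24. Check: 1 light_year = 9.4607305e+15 m, so 322.6 light_year = 322.6 * 9.4607305e+15 = 3.0520317e+18 m. 1 micron = 1e-06 m, so 3.0520317e+18 m = 3.0520317e+18 / 1e-06 = 3.0520317e+24 micron ≈ 3.052e+24 micron (4 s.f.).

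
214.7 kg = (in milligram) 2.147e+08. Check: 1 milligram = 1e-06 kg, so 214.7 kg = 214.7 / 1e-06 = 2.147e+08 milligram.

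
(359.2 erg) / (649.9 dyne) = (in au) 1 erg = 1e-07 J, so 359.2 erg = 359.2 * 1e-07 = 3.592e-05 J. 1 dyne = 1e-05 N, so 649.9 dyne = 649.9 * 1e-05 = 0.006499 N. Combine: 3.592e-05 J / 0.006499 N = 0.0055270042 m. 1 au = 1.4959787e+11 m, so 0.0055270042 m = 0.0055270042 / 1.4959787e+11 = 3.6945741e-14 au ≈ 3.695e-14 au (4 s.f.). Final answer: 3.695e-14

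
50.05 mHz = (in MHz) 5.005e-08. Check: 1 mHz = 0.001 Hz, so 50.05 mHz = 50.05 * 0.001 = 0.05005 Hz. 1 MHz = 1000000 Hz, so 0.05005 Hz = 0.05005 / 1000000 = 5.005e-08 MHz.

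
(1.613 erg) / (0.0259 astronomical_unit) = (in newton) 4.163e-17. Check: 1 erg = 1e-07 J, so 1.613 erg = 1.613 * 1e-07 = 1.613e-07 J. 1 astronomical_unit = 1.4959787e+11 m, so 0.0259 astronomical_unit = 0.0259 * 1.4959787e+11 = 3.8745849e+09 m. Combine: 1.613e-07 J / 3.8745849e+09 m = 4.1630267e-17 N. 4.1630267e-17 N = 4.1630267e-17 newton ≈ 4.163e-17 newton (4 s.f.).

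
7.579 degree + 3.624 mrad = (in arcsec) 1 degree = 0.017453293 rad, so 7.579 degree = 7.579 * 0.017453293 = 0.1322785 rad. 1 mrad = 0.001 rad, so 3.624 mrad = 3.624 * 0.001 = 0.003624 rad. Sum: 0.1322785 + 0.003624 = 0.1359025 rad. 1 arcsec = 4.8481368e-06 rad, so 0.1359025 rad = 0.1359025 / 4.8481368e-06 = 28031.904 arcsec ≈ 2.803e+04 arcsec (4 s.f.). Final answer: 2.803e+04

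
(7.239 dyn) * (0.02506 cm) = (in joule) 1.814e-08. Check: 1 dyn = 1e-05 N, so 7.239 dyn = 7.239 * 1e-05 = 7.239e-05 N. 1 cm = 0.01 m, so 0.02506 cm = 0.02506 * 0.01 = 0.0002506 m. Combine: 7.239e-05 N * 0.0002506 m = 1.8140934e-08 J. 1.8140934e-08 J = 1.8140934e-08 joule ≈ 1.814e-08 joule (4 s.f.).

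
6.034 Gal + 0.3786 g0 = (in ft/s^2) 12.38. Check: 1 Gal = 0.01 m/s^2, so 6.034 Gal = 6.034 * 0.01 = 0.06034 m/s^2. 1 g0 = 9.80665 m/s^2, so 0.3786 g0 = 0.3786 * 9.80665 = 3.7127977 m/s^2. Sum: 0.06034 + 3.7127977 = 3.7731377 m/s^2. 1 ft/s^2 = 0.3048 m/s^2, so 3.7731377 m/s^2 = 3.7731377 / 0.3048 = 12.379061 ft/s^2 ≈ 12.38 ft/s^2 (4 s.f.).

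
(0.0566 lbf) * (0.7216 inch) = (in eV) 2.88e+16. Check: 1 lbf = 4.4482216 N, so 0.0566 lbf = 0.0566 * 4.4482216 = 0.25176934 N. 1 inch = 0.0254 m, so 0.7216 inch = 0.7216 * 0.0254 = 0.01832864 m. Combine: 0.25176934 N * 0.01832864 m = 0.0046145897 J. 1 eV = 1.6021766e-19 J, so 0.0046145897 J = 0.0046145897 / 1.6021766e-19 = 2.8802003e+16 eV ≈ 2.88e+16 eV (4 s.f.).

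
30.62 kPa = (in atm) 0.3022. Check: 1 kPa = 1000 Pa, so 30.62 kPa = 30.62 * 1000 = 30620 Pa. 1 atm = 101325 Pa, so 30620 Pa = 30620 / 101325 = 0.3021959 atm ≈ 0.3022 atm (4 s.f.).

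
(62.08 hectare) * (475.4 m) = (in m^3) 2.951e+08. Check: 1 hectare = 10000 m^2, so 62.08 hectare = 62.08 * 10000 = 620800 m^2. 475.4 m is already in m. Combine: 620800 m^2 * 475.4 m = 2.9512832e+08 m^3. Result: 2.9512832e+08 m^3 ≈ 2.951e+08 m^3 (4 s.f.).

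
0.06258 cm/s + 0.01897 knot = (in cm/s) 1.038. Check: 1 cm/s = 0.01 m/s, so 0.06258 cm/s = 0.06258 * 0.01 = 0.0006258 m/s. 1 knot = 0.51444444 m/s, so 0.01897 knot = 0.01897 * 0.51444444 = 0.0097590111 m/s. Sum: 0.0006258 + 0.0097590111 = 0.010384811 m/s. 1 cm/s = 0.01 m/s, so 0.010384811 m/s = 0.010384811 / 0.01 = 1.0384811 cm/s ≈ 1.038 cm/s (4 s.f.).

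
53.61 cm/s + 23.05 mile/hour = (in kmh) 39.03. Check: 1 cm/s = 0.01 m/s, so 53.61 cm/s = 53.61 * 0.01 = 0.5361 m/s. 1 mile/hour = 0.44704 m/s, so 23.05 mile/hour = 23.05 * 0.44704 = 10.304272 m/s. Sum: 0.5361 + 10.304272 = 10.840372 m/s. 1 kmh = 0.27777778 m/s, so 10.840372 m/s = 10.840372 / 0.27777778 = 39.025339 kmh ≈ 39.03 kmh (4 s.f.).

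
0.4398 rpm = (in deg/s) 2.639. Check: 1 rpm = 0.10471976 rad/s, so 0.4398 rpm = 0.4398 * 0.10471976 = 0.046055748 rad/s. 1 deg/s = 0.017453293 rad/s, so 0.046055748 rad/s = 0.046055748 / 0.017453293 = 2.6388 deg/s ≈ 2.639 deg/s (4 s.f.).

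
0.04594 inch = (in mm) 1 inch = 0.0254 m, so 0.04594 inch = 0.04594 * 0.0254 = 0.001166876 m. 1 mm = 0.001 m, so 0.001166876 m = 0.001166876 / 0.001 = 1.166876 mm ≈ 1.167 mm (4 s.f.). Final answer: 1.167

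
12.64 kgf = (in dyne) 1 kgf = 9.80665 N, so 12.64 kgf = 12.64 * 9.80665 = 123.95606 N. 1 dyne = 1e-05 N, so 123.95606 N = 123.95606 / 1e-05 = 12395606 dyne ≈ 1.24e+07 dyne (4 s.f.). Final answer: 1.24e+07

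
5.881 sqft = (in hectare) 1 sqft = 0.09290304 m^2, so 5.881 sqft = 5.881 * 0.09290304 = 0.54636278 m^2. 1 hectare = 10000 m^2, so 0.54636278 m^2 = 0.54636278 / 10000 = 5.4636278e-05 hectare ≈ 5.464e-05 hectare (4 s.f.). Final answer: 5.464e-05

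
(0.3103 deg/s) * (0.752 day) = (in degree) 1 deg/s = 0.017453293 rad/s, so 0.3103 deg/s = 0.3103 * 0.017453293 = 0.0054157567 rad/s. 1 day = 86400 s, so 0.752 day = 0.752 * 86400 = 64972.8 s. Combine: 0.0054157567 rad/s * 64972.8 s = 351.87687 rad. 1 degree = 0.017453293 rad, so 351.87687 rad = 351.87687 / 0.017453293 = 20161.06 degree ≈ 2.016e+04 degree (4 s.f.). Final answer: 2.016e+04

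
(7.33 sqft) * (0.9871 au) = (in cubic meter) 1.006e+11. Check: 1 sqft = 0.09290304 m^2, so 7.33 sqft = 7.33 * 0.09290304 = 0.68097928 m^2. 1 au = 1.4959787e+11 m, so 0.9871 au = 0.9871 * 1.4959787e+11 = 1.4766806e+11 m. Combine: 0.68097928 m^2 * 1.4766806e+11 m = 1.0055889e+11 m^3. 1.0055889e+11 m^3 = 1.0055889e+11 cubic meter ≈ 1.006e+11 cubic meter (4 s.f.).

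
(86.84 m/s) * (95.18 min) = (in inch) 1.952e+07. Check: 86.84 m/s is already in m/s. 1 min = 60 s, so 95.18 min = 95.18 * 60 = 5710.8 s. Combine: 86.84 m/s * 5710.8 s = 495925.87 m. 1 inch = 0.0254 m, so 495925.87 m = 495925.87 / 0.0254 = 19524641 inch ≈ 1.952e+07 inch (4 s.f.).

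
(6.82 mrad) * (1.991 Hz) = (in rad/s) 0.01358. Check: 1 mrad = 0.001 rad, so 6.82 mrad = 6.82 * 0.001 = 0.00682 rad. 1.991 Hz is already in Hz. Combine: 0.00682 rad * 1.991 Hz = 0.01357862 rad/s. Result: 0.01357862 rad/s ≈ 0.01358 rad/s (4 s.f.).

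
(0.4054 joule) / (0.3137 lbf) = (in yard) 0.3177. Check: 0.4054 joule = 0.4054 J. 1 lbf = 4.4482216 N, so 0.3137 lbf = 0.3137 * 4.4482216 = 1.3954071 N. Combine: 0.4054 J / 1.3954071 N = 0.29052453 m. 1 yard = 0.9144 m, so 0.29052453 m = 0.29052453 / 0.9144 = 0.31772149 yard ≈ 0.3177 yard (4 s.f.).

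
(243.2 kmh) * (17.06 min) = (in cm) 1 kmh = 0.27777778 m/s, so 243.2 kmh = 243.2 * 0.27777778 = 67.555556 m/s. 1 min = 60 s, so 17.06 min = 17.06 * 60 = 1023.6 s. Combine: 67.555556 m/s * 1023.6 s = 69149.867 m. 1 cm = 0.01 m, so 69149.867 m = 69149.867 / 0.01 = 6914986.7 cm ≈ 6.915e+06 cm (4 s.f.). Final answer: 6.915e+06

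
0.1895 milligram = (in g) 0.0001895. Check: 1 milligram = 1e-06 kg, so 0.1895 milligram = 0.1895 * 1e-06 = 1.895e-07 kg. 1 g = 0.001 kg, so 1.895e-07 kg = 1.895e-07 / 0.001 = 0.0001895 g.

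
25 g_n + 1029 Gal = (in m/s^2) 1 g_n = 9.80665 m/s^2, so 25 g_n = 25 * 9.80665 = 245.16625 m/s^2. 1 Gal = 0.01 m/s^2, so 1029 Gal = 1029 * 0.01 = 10.29 m/s^2. Sum: 245.16625 + 10.29 = 255.45625 m/s^2. Result: 255.45625 m/s^2 ≈ 255.5 m/s^2 (4 s.f.). Final answer: 255.5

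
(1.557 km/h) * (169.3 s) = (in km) 0.07322. Check: 1 km/h = 0.27777778 m/s, so 1.557 km/h = 1.557 * 0.27777778 = 0.4325 m/s. 169.3 s is already in s. Combine: 0.4325 m/s * 169.3 s = 73.22225 m. 1 km = 1000 m, so 73.22225 m = 73.22225 / 1000 = 0.07322225 km ≈ 0.07322 km (4 s.f.).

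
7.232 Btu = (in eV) 4.762e+22. Check: 1 Btu = 1055.0559 J, so 7.232 Btu = 7.232 * 1055.0559 = 7630.1639 J. 1 eV = 1.6021766e-19 J, so 7630.1639 J = 7630.1639 / 1.6021766e-19 = 4.7623737e+22 eV ≈ 4.762e+22 eV (4 s.f.).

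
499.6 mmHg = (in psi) 9.661. Check: 1 mmHg = 133.32237 Pa, so 499.6 mmHg = 499.6 * 133.32237 = 66607.855 Pa. 1 psi = 6894.7573 Pa, so 66607.855 Pa = 66607.855 / 6894.7573 = 9.6606526 psi ≈ 9.661 psi (4 s.f.).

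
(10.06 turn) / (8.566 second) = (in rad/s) 1 turn = 6.2831853 rad, so 10.06 turn = 10.06 * 6.2831853 = 63.208844 rad. 8.566 second = 8.566 s. Combine: 63.208844 rad / 8.566 s = 7.3790385 rad/s. Result: 7.3790385 rad/s ≈ 7.379 rad/s (4 s.f.). Final answer: 7.379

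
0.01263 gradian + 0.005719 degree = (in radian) 1 gradian = 0.015707963 rad, so 0.01263 gradian = 0.01263 * 0.015707963 = 0.00019839158 rad. 1 degree = 0.017453293 rad, so 0.005719 degree = 0.005719 * 0.017453293 = 9.981538e-05 rad. Sum: 0.00019839158 + 9.981538e-05 = 0.00029820696 rad. 0.00029820696 rad = 0.00029820696 radian ≈ 0.0002982 radian (4 s.f.). Final answer: 0.0002982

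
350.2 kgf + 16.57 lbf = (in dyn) 1 kgf = 9.80665 N, so 350.2 kgf = 350.2 * 9.80665 = 3434.2888 N. 1 lbf = 4.4482216 N, so 16.57 lbf = 16.57 * 4.4482216 = 73.707032 N. Sum: 3434.2888 + 73.707032 = 3507.9959 N. 1 dyn = 1e-05 N, so 3507.9959 N = 3507.9959 / 1e-05 = 3.5079959e+08 dyn ≈ 3.508e+08 dyn (4 s.f.). Final answer: 3.508e+08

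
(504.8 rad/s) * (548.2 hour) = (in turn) 504.8 rad/s is already in rad/s. 1 hour = 3600 s, so 548.2 hour = 548.2 * 3600 = 1973520 s. Combine: 504.8 rad/s * 1973520 s = 9.962329e+08 rad. 1 turn = 6.2831853 rad, so 9.962329e+08 rad = 9.962329e+08 / 6.2831853 = 1.5855539e+08 turn ≈ 1.586e+08 turn (4 s.f.). Final answer: 1.586e+08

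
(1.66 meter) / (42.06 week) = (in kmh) 1.66 meter = 1.66 m. 1 week = 604800 s, so 42.06 week = 42.06 * 604800 = 25437888 s. Combine: 1.66 m / 25437888 s = 6.525699e-08 m/s. 1 kmh = 0.27777778 m/s, so 6.525699e-08 m/s = 6.525699e-08 / 0.27777778 = 2.3492516e-07 kmh ≈ 2.349e-07 kmh (4 s.f.). Final answer: 2.349e-07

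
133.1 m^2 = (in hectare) 1 hectare = 10000 m^2, so 133.1 m^2 = 133.1 / 10000 = 0.01331 hectare. Final answer: 0.01331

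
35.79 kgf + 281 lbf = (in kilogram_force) 163.2. Check: 1 kgf = 9.80665 N, so 35.79 kgf = 35.79 * 9.80665 = 350.98 N. 1 lbf = 4.4482216 N, so 281 lbf = 281 * 4.4482216 = 1249.9503 N. Sum: 350.98 + 1249.9503 = 1600.9303 N. 1 kilogram_force = 9.80665 N, so 1600.9303 N = 1600.9303 / 9.80665 = 163.24946 kilogram_force ≈ 163.2 kilogram_force (4 s.f.).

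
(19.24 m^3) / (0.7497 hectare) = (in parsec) 8.317e-20. Check: 19.24 m^3 is already in m^3. 1 hectare = 10000 m^2, so 0.7497 hectare = 0.7497 * 10000 = 7497 m^2. Combine: 19.24 m^3 / 7497 m^2 = 0.0025663599 m. 1 parsec = 3.0856776e+16 m, so 0.0025663599 m = 0.0025663599 / 3.0856776e+16 = 8.3170059e-20 parsec ≈ 8.317e-20 parsec (4 s.f.).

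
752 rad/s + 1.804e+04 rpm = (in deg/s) 752 rad/s is already in rad/s. 1 rpm = 0.10471976 rad/s, so 1.804e+04 rpm = 1.804e+04 * 0.10471976 = 1889.1444 rad/s. Sum: 752 + 1889.1444 = 2641.1444 rad/s. 1 deg/s = 0.017453293 rad/s, so 2641.1444 rad/s = 2641.1444 / 0.017453293 = 151326.43 deg/s ≈ 1.513e+05 deg/s (4 s.f.). Final answer: 1.513e+05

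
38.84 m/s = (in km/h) 139.8. Check: 1 km/h = 0.27777778 m/s, so 38.84 m/s = 38.84 / 0.27777778 = 139.824 km/h ≈ 139.8 km/h (4 s.f.).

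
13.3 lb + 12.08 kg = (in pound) 1 lb = 0.45359237 kg, so 13.3 lb = 13.3 * 0.45359237 = 6.0327785 kg. 12.08 kg is already in kg. Sum: 6.0327785 + 12.08 = 18.112779 kg. 1 pound = 0.45359237 kg, so 18.112779 kg = 18.112779 / 0.45359237 = 39.931841 pound ≈ 39.93 pound (4 s.f.). Final answer: 39.93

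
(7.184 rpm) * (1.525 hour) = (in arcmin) 1 rpm = 0.10471976 rad/s, so 7.184 rpm = 7.184 * 0.10471976 = 0.75230672 rad/s. 1 hour = 3600 s, so 1.525 hour = 1.525 * 3600 = 5490 s. Combine: 0.75230672 rad/s * 5490 s = 4130.1639 rad. 1 arcmin = 0.00029088821 rad, so 4130.1639 rad = 4130.1639 / 0.00029088821 = 14198458 arcmin ≈ 1.42e+07 arcmin (4 s.f.). Final answer: 1.42e+07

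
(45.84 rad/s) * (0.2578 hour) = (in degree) 2.438e+06. Check: 45.84 rad/s is already in rad/s. 1 hour = 3600 s, so 0.2578 hour = 0.2578 * 3600 = 928.08 s. Combine: 45.84 rad/s * 928.08 s = 42543.187 rad. 1 degree = 0.017453293 rad, so 42543.187 rad = 42543.187 / 0.017453293 = 2437545.1 degree ≈ 2.438e+06 degree (4 s.f.).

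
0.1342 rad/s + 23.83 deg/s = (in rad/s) 0.5501. Check: 0.1342 rad/s is already in rad/s. 1 deg/s = 0.017453293 rad/s, so 23.83 deg/s = 23.83 * 0.017453293 = 0.41591196 rad/s. Sum: 0.1342 + 0.41591196 = 0.55011196 rad/s. Result: 0.55011196 rad/s ≈ 0.5501 rad/s (4 s.f.).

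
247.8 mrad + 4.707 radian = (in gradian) 315.4. Check: 1 mrad = 0.001 rad, so 247.8 mrad = 247.8 * 0.001 = 0.2478 rad. 4.707 radian = 4.707 rad. Sum: 0.2478 + 4.707 = 4.9548 rad. 1 gradian = 0.015707963 rad, so 4.9548 rad = 4.9548 / 0.015707963 = 315.43236 gradian ≈ 315.4 gradian (4 s.f.).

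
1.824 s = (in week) 3.016e-06. Check: 1 week = 604800 s, so 1.824 s = 1.824 / 604800 = 3.015873e-06 week ≈ 3.016e-06 week (4 s.f.).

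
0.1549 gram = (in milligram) 154.9. Check: 1 gram = 0.001 kg, so 0.1549 gram = 0.1549 * 0.001 = 0.0001549 kg. 1 milligram = 1e-06 kg, so 0.0001549 kg = 0.0001549 / 1e-06 = 154.9 milligram.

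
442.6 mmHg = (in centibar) 59.01. Check: 1 mmHg = 133.32237 Pa, so 442.6 mmHg = 442.6 * 133.32237 = 59008.48 Pa. 1 centibar = 1000 Pa, so 59008.48 Pa = 59008.48 / 1000 = 59.00848 centibar ≈ 59.01 centibar (4 s.f.).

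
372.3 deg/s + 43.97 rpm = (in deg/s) 1 deg/s = 0.017453293 rad/s, so 372.3 deg/s = 372.3 * 0.017453293 = 6.4978608 rad/s. 1 rpm = 0.10471976 rad/s, so 43.97 rpm = 43.97 * 0.10471976 = 4.6045276 rad/s. Sum: 6.4978608 + 4.6045276 = 11.102388 rad/s. 1 deg/s = 0.017453293 rad/s, so 11.102388 rad/s = 11.102388 / 0.017453293 = 636.12 deg/s ≈ 636.1 deg/s (4 s.f.). Final answer: 636.1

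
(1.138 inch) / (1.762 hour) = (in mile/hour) 1.019e-05. Check: 1 inch = 0.0254 m, so 1.138 inch = 1.138 * 0.0254 = 0.0289052 m. 1 hour = 3600 s, so 1.762 hour = 1.762 * 3600 = 6343.2 s. Combine: 0.0289052 m / 6343.2 s = 4.5568798e-06 m/s. 1 mile/hour = 0.44704 m/s, so 4.5568798e-06 m/s = 4.5568798e-06 / 0.44704 = 1.019345e-05 mile/hour ≈ 1.019e-05 mile/hour (4 s.f.).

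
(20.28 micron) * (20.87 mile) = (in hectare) 6.811e-05. Check: 1 micron = 1e-06 m, so 20.28 micron = 20.28 * 1e-06 = 2.028e-05 m. 1 mile = 1609.344 m, so 20.87 mile = 20.87 * 1609.344 = 33587.009 m. Combine: 2.028e-05 m * 33587.009 m = 0.68114455 m^2. 1 hectare = 10000 m^2, so 0.68114455 m^2 = 0.68114455 / 10000 = 6.8114455e-05 hectare ≈ 6.811e-05 hectare (4 s.f.).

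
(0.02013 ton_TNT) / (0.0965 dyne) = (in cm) 8.728e+15. Check: 1 ton_TNT = 4.184e+09 J, so 0.02013 ton_TNT = 0.02013 * 4.184e+09 = 84223920 J. 1 dyne = 1e-05 N, so 0.0965 dyne = 0.0965 * 1e-05 = 9.65e-07 N. Combine: 84223920 J / 9.65e-07 N = 8.7278674e+13 m. 1 cm = 0.01 m, so 8.7278674e+13 m = 8.7278674e+13 / 0.01 = 8.7278674e+15 cm ≈ 8.728e+15 cm (4 s.f.).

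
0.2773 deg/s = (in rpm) 0.04622. Check: 1 deg/s = 0.017453293 rad/s, so 0.2773 deg/s = 0.2773 * 0.017453293 = 0.004839798 rad/s. 1 rpm = 0.10471976 rad/s, so 0.004839798 rad/s = 0.004839798 / 0.10471976 = 0.046216667 rpm ≈ 0.04622 rpm (4 s.f.).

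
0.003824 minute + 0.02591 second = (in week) 1 minute = 60 s, so 0.003824 minute = 0.003824 * 60 = 0.22944 s. 0.02591 second = 0.02591 s. Sum: 0.22944 + 0.02591 = 0.25535 s. 1 week = 604800 s, so 0.25535 s = 0.25535 / 604800 = 4.2220569e-07 week ≈ 4.222e-07 week (4 s.f.). Final answer: 4.222e-07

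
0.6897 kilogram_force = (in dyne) 6.764e+05. Check: 1 kilogram_force = 9.80665 N, so 0.6897 kilogram_force = 0.6897 * 9.80665 = 6.7636465 N. 1 dyne = 1e-05 N, so 6.7636465 N = 6.7636465 / 1e-05 = 676364.65 dyne ≈ 6.764e+05 dyne (4 s.f.).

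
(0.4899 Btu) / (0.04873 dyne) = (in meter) 1 Btu = 1055.0559 J, so 0.4899 Btu = 0.4899 * 1055.0559 = 516.87186 J. 1 dyne = 1e-05 N, so 0.04873 dyne = 0.04873 * 1e-05 = 4.873e-07 N. Combine: 516.87186 J / 4.873e-07 N = 1.0606851e+09 m. 1.0606851e+09 m = 1.0606851e+09 meter ≈ 1.061e+09 meter (4 s.f.). Final answer: 1.061e+09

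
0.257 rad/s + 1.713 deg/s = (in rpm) 0.257 rad/s is already in rad/s. 1 deg/s = 0.017453293 rad/s, so 1.713 deg/s = 1.713 * 0.017453293 = 0.02989749 rad/s. Sum: 0.257 + 0.02989749 = 0.28689749 rad/s. 1 rpm = 0.10471976 rad/s, so 0.28689749 rad/s = 0.28689749 / 0.10471976 = 2.7396692 rpm ≈ 2.74 rpm (4 s.f.). Final answer: 2.74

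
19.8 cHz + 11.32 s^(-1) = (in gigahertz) 1.152e-08. Check: 1 cHz = 0.01 Hz, so 19.8 cHz = 19.8 * 0.01 = 0.198 Hz. 11.32 s^(-1) = 11.32 Hz. Sum: 0.198 + 11.32 = 11.518 Hz. 1 gigahertz = 1e+09 Hz, so 11.518 Hz = 11.518 / 1e+09 = 1.1518e-08 gigahertz ≈ 1.152e-08 gigahertz (4 s.f.).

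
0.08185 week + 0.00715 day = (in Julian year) 1 week = 604800 s, so 0.08185 week = 0.08185 * 604800 = 49502.88 s. 1 day = 86400 s, so 0.00715 day = 0.00715 * 86400 = 617.76 s. Sum: 49502.88 + 617.76 = 50120.64 s. 1 Julian year = 31557600 s, so 50120.64 s = 50120.64 / 31557600 = 0.0015882272 Julian year ≈ 0.001588 Julian year (4 s.f.). Final answer: 0.001588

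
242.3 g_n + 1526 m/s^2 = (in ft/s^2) 1.28e+04. Check: 1 g_n = 9.80665 m/s^2, so 242.3 g_n = 242.3 * 9.80665 = 2376.1513 m/s^2. 1526 m/s^2 is already in m/s^2. Sum: 2376.1513 + 1526 = 3902.1513 m/s^2. 1 ft/s^2 = 0.3048 m/s^2, so 3902.1513 m/s^2 = 3902.1513 / 0.3048 = 12802.334 ft/s^2 ≈ 1.28e+04 ft/s^2 (4 s.f.).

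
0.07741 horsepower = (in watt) 1 horsepower = 745.69987 W, so 0.07741 horsepower = 0.07741 * 745.69987 = 57.724627 W. 57.724627 W = 57.724627 watt ≈ 57.72 watt (4 s.f.). Final answer: 57.72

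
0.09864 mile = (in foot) 1 mile = 1609.344 m, so 0.09864 mile = 0.09864 * 1609.344 = 158.74569 m. 1 foot = 0.3048 m, so 158.74569 m = 158.74569 / 0.3048 = 520.8192 foot ≈ 520.8 foot (4 s.f.). Final answer: 520.8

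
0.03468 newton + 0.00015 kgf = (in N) 0.03615. Check: 0.03468 newton = 0.03468 N. 1 kgf = 9.80665 N, so 0.00015 kgf = 0.00015 * 9.80665 = 0.0014709975 N. Sum: 0.03468 + 0.0014709975 = 0.036150998 N. Result: 0.036150998 N ≈ 0.03615 N (4 s.f.).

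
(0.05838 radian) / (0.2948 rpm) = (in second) 0.05838 radian = 0.05838 rad. 1 rpm = 0.10471976 rad/s, so 0.2948 rpm = 0.2948 * 0.10471976 = 0.030871384 rad/s. Combine: 0.05838 rad / 0.030871384 rad/s = 1.8910717 s. 1.8910717 s = 1.8910717 second ≈ 1.891 second (4 s.f.). Final answer: 1.891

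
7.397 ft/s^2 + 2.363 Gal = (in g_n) 0.2323. Check: 1 ft/s^2 = 0.3048 m/s^2, so 7.397 ft/s^2 = 7.397 * 0.3048 = 2.2546056 m/s^2. 1 Gal = 0.01 m/s^2, so 2.363 Gal = 2.363 * 0.01 = 0.02363 m/s^2. Sum: 2.2546056 + 0.02363 = 2.2782356 m/s^2. 1 g_n = 9.80665 m/s^2, so 2.2782356 m/s^2 = 2.2782356 / 9.80665 = 0.23231538 g_n ≈ 0.2323 g_n (4 s.f.).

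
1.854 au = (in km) 2.774e+08. Check: 1 au = 1.4959787e+11 m, so 1.854 au = 1.854 * 1.4959787e+11 = 2.7735445e+11 m. 1 km = 1000 m, so 2.7735445e+11 m = 2.7735445e+11 / 1000 = 2.7735445e+08 km ≈ 2.774e+08 km (4 s.f.).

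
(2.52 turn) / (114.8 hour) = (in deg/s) 0.002195. Check: 1 turn = 6.2831853 rad, so 2.52 turn = 2.52 * 6.2831853 = 15.833627 rad. 1 hour = 3600 s, so 114.8 hour = 114.8 * 3600 = 413280 s. Combine: 15.833627 rad / 413280 s = 3.8312106e-05 rad/s. 1 deg/s = 0.017453293 rad/s, so 3.8312106e-05 rad/s = 3.8312106e-05 / 0.017453293 = 0.002195122 deg/s ≈ 0.002195 deg/s (4 s.f.).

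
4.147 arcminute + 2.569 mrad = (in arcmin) 1 arcminute = 0.00029088821 rad, so 4.147 arcminute = 4.147 * 0.00029088821 = 0.0012063134 rad. 1 mrad = 0.001 rad, so 2.569 mrad = 2.569 * 0.001 = 0.002569 rad. Sum: 0.0012063134 + 0.002569 = 0.0037753134 rad. 1 arcmin = 0.00029088821 rad, so 0.0037753134 rad = 0.0037753134 / 0.00029088821 = 12.978571 arcmin ≈ 12.98 arcmin (4 s.f.). Final answer: 12.98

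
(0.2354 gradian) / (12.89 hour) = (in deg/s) 4.566e-06. Check: 1 gradian = 0.015707963 rad, so 0.2354 gradian = 0.2354 * 0.015707963 = 0.0036976546 rad. 1 hour = 3600 s, so 12.89 hour = 12.89 * 3600 = 46404 s. Combine: 0.0036976546 rad / 46404 s = 7.9683962e-08 rad/s. 1 deg/s = 0.017453293 rad/s, so 7.9683962e-08 rad/s = 7.9683962e-08 / 0.017453293 = 4.5655547e-06 deg/s ≈ 4.566e-06 deg/s (4 s.f.).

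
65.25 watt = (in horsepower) 0.0875. Check: 65.25 watt = 65.25 W. 1 horsepower = 745.69987 W, so 65.25 W = 65.25 / 745.69987 = 0.087501691 horsepower ≈ 0.0875 horsepower (4 s.f.).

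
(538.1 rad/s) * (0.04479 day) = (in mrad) 2.082e+09. Check: 538.1 rad/s is already in rad/s. 1 day = 86400 s, so 0.04479 day = 0.04479 * 86400 = 3869.856 s. Combine: 538.1 rad/s * 3869.856 s = 2082369.5 rad. 1 mrad = 0.001 rad, so 2082369.5 rad = 2082369.5 / 0.001 = 2.0823695e+09 mrad ≈ 2.082e+09 mrad (4 s.f.).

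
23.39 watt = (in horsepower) 23.39 watt = 23.39 W. 1 horsepower = 745.69987 W, so 23.39 W = 23.39 / 745.69987 = 0.031366507 horsepower ≈ 0.03137 horsepower (4 s.f.). Final answer: 0.03137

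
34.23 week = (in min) 3.45e+05. Check: 1 week = 604800 s, so 34.23 week = 34.23 * 604800 = 20702304 s. 1 min = 60 s, so 20702304 s = 20702304 / 60 = 345038.4 min ≈ 3.45e+05 min (4 s.f.).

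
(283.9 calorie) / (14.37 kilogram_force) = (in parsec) 1 calorie = 4.184 J, so 283.9 calorie = 283.9 * 4.184 = 1187.8376 J. 1 kilogram_force = 9.80665 N, so 14.37 kilogram_force = 14.37 * 9.80665 = 140.92156 N. Combine: 1187.8376 J / 140.92156 N = 8.4290693 m. 1 parsec = 3.0856776e+16 m, so 8.4290693 m = 8.4290693 / 3.0856776e+16 = 2.7316753e-16 parsec ≈ 2.732e-16 parsec (4 s.f.). Final answer: 2.732e-16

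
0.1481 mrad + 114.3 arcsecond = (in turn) 1 mrad = 0.001 rad, so 0.1481 mrad = 0.1481 * 0.001 = 0.0001481 rad. 1 arcsecond = 4.8481368e-06 rad, so 114.3 arcsecond = 114.3 * 4.8481368e-06 = 0.00055414204 rad. Sum: 0.0001481 + 0.00055414204 = 0.00070224204 rad. 1 turn = 6.2831853 rad, so 0.00070224204 rad = 0.00070224204 / 6.2831853 = 0.00011176529 turn ≈ 0.0001118 turn (4 s.f.). Final answer: 0.0001118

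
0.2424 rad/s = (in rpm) 1 rpm = 0.10471976 rad/s, so 0.2424 rad/s = 0.2424 / 0.10471976 = 2.3147495 rpm ≈ 2.315 rpm (4 s.f.). Final answer: 2.315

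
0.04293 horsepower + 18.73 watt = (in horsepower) 0.06805. Check: 1 horsepower = 745.69987 W, so 0.04293 horsepower = 0.04293 * 745.69987 = 32.012895 W. 18.73 watt = 18.73 W. Sum: 32.012895 + 18.73 = 50.742895 W. 1 horsepower = 745.69987 W, so 50.742895 W = 50.742895 / 745.69987 = 0.068047344 horsepower ≈ 0.06805 horsepower (4 s.f.).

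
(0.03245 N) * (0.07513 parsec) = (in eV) 4.695e+32. Check: 0.03245 N is already in N. 1 parsec = 3.0856776e+16 m, so 0.07513 parsec = 0.07513 * 3.0856776e+16 = 2.3182696e+15 m. Combine: 0.03245 N * 2.3182696e+15 m = 7.5227847e+13 J. 1 eV = 1.6021766e-19 J, so 7.5227847e+13 J = 7.5227847e+13 / 1.6021766e-19 = 4.6953529e+32 eV ≈ 4.695e+32 eV (4 s.f.).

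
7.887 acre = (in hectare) 1 acre = 4046.8564 m^2, so 7.887 acre = 7.887 * 4046.8564 = 31917.557 m^2. 1 hectare = 10000 m^2, so 31917.557 m^2 = 31917.557 / 10000 = 3.1917557 hectare ≈ 3.192 hectare (4 s.f.). Final answer: 3.192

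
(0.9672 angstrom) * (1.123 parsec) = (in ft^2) 1 angstrom = 1e-10 m, so 0.9672 angstrom = 0.9672 * 1e-10 = 9.672e-11 m. 1 parsec = 3.0856776e+16 m, so 1.123 parsec = 1.123 * 3.0856776e+16 = 3.4652159e+16 m. Combine: 9.672e-11 m * 3.4652159e+16 m = 3351556.8 m^2. 1 ft^2 = 0.09290304 m^2, so 3351556.8 m^2 = 3351556.8 / 0.09290304 = 36075858 ft^2 ≈ 3.608e+07 ft^2 (4 s.f.). Final answer: 3.608e+07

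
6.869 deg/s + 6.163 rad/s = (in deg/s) 360. Check: 1 deg/s = 0.017453293 rad/s, so 6.869 deg/s = 6.869 * 0.017453293 = 0.11988667 rad/s. 6.163 rad/s is already in rad/s. Sum: 0.11988667 + 6.163 = 6.2828867 rad/s. 1 deg/s = 0.017453293 rad/s, so 6.2828867 rad/s = 6.2828867 / 0.017453293 = 359.98289 deg/s ≈ 360 deg/s (4 s.f.).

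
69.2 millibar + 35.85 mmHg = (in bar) 0.117. Check: 1 millibar = 100 Pa, so 69.2 millibar = 69.2 * 100 = 6920 Pa. 1 mmHg = 133.32237 Pa, so 35.85 mmHg = 35.85 * 133.32237 = 4779.6069 Pa. Sum: 6920 + 4779.6069 = 11699.607 Pa. 1 bar = 100000 Pa, so 11699.607 Pa = 11699.607 / 100000 = 0.11699607 bar ≈ 0.117 bar (4 s.f.).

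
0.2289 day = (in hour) 5.494. Check: 1 day = 86400 s, so 0.2289 day = 0.2289 * 86400 = 19776.96 s. 1 hour = 3600 s, so 19776.96 s = 19776.96 / 3600 = 5.4936 hour ≈ 5.494 hour (4 s.f.).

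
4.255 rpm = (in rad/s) 0.4456. Check: 1 rpm = 0.10471976 rad/s, so 4.255 rpm = 4.255 * 0.10471976 = 0.44558256 rad/s. Result: 0.44558256 rad/s ≈ 0.4456 rad/s (4 s.f.).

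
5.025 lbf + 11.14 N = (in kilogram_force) 1 lbf = 4.4482216 N, so 5.025 lbf = 5.025 * 4.4482216 = 22.352314 N. 11.14 N is already in N. Sum: 22.352314 + 11.14 = 33.492314 N. 1 kilogram_force = 9.80665 N, so 33.492314 N = 33.492314 / 9.80665 = 3.4152655 kilogram_force ≈ 3.415 kilogram_force (4 s.f.). Final answer: 3.415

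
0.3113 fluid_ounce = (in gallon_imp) 1 fluid_ounce = 2.957353e-05 m^3, so 0.3113 fluid_ounce = 0.3113 * 2.957353e-05 = 9.2062398e-06 m^3. 1 gallon_imp = 0.00454609 m^3, so 9.2062398e-06 m^3 = 9.2062398e-06 / 0.00454609 = 0.0020250896 gallon_imp ≈ 0.002025 gallon_imp (4 s.f.). Final answer: 0.002025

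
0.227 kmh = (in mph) 1 kmh = 0.27777778 m/s, so 0.227 kmh = 0.227 * 0.27777778 = 0.063055556 m/s. 1 mph = 0.44704 m/s, so 0.063055556 m/s = 0.063055556 / 0.44704 = 0.14105126 mph ≈ 0.1411 mph (4 s.f.). Final answer: 0.1411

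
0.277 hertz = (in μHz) 2.77e+05. Check: 0.277 hertz = 0.277 Hz. 1 μHz = 1e-06 Hz, so 0.277 Hz = 0.277 / 1e-06 = 277000 μHz ≈ 2.77e+05 μHz (4 s.f.).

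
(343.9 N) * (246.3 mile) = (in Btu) 1.292e+05. Check: 343.9 N is already in N. 1 mile = 1609.344 m, so 246.3 mile = 246.3 * 1609.344 = 396381.43 m. Combine: 343.9 N * 396381.43 m = 1.3631557e+08 J. 1 Btu = 1055.0559 J, so 1.3631557e+08 J = 1.3631557e+08 / 1055.0559 = 129202.23 Btu ≈ 1.292e+05 Btu (4 s.f.).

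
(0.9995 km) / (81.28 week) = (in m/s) 2.033e-05. Check: 1 km = 1000 m, so 0.9995 km = 0.9995 * 1000 = 999.5 m. 1 week = 604800 s, so 81.28 week = 81.28 * 604800 = 49158144 s. Combine: 999.5 m / 49158144 s = 2.0332338e-05 m/s. Result: 2.0332338e-05 m/s ≈ 2.033e-05 m/s (4 s.f.).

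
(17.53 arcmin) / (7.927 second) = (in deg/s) 1 arcmin = 0.00029088821 rad, so 17.53 arcmin = 17.53 * 0.00029088821 = 0.0050992703 rad. 7.927 second = 7.927 s. Combine: 0.0050992703 rad / 7.927 s = 0.00064327871 rad/s. 1 deg/s = 0.017453293 rad/s, so 0.00064327871 rad/s = 0.00064327871 / 0.017453293 = 0.036857155 deg/s ≈ 0.03686 deg/s (4 s.f.). Final answer: 0.03686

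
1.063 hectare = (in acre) 2.627. Check: 1 hectare = 10000 m^2, so 1.063 hectare = 1.063 * 10000 = 10630 m^2. 1 acre = 4046.8564 m^2, so 10630 m^2 = 10630 / 4046.8564 = 2.6267302 acre ≈ 2.627 acre (4 s.f.).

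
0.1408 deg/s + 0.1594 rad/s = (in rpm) 1 deg/s = 0.017453293 rad/s, so 0.1408 deg/s = 0.1408 * 0.017453293 = 0.0024574236 rad/s. 0.1594 rad/s is already in rad/s. Sum: 0.0024574236 + 0.1594 = 0.16185742 rad/s. 1 rpm = 0.10471976 rad/s, so 0.16185742 rad/s = 0.16185742 / 0.10471976 = 1.5456245 rpm ≈ 1.546 rpm (4 s.f.). Final answer: 1.546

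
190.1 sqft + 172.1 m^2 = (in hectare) 0.01898. Check: 1 sqft = 0.09290304 m^2, so 190.1 sqft = 190.1 * 0.09290304 = 17.660868 m^2. 172.1 m^2 is already in m^2. Sum: 17.660868 + 172.1 = 189.76087 m^2. 1 hectare = 10000 m^2, so 189.76087 m^2 = 189.76087 / 10000 = 0.018976087 hectare ≈ 0.01898 hectare (4 s.f.).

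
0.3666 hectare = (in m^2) 1 hectare = 10000 m^2, so 0.3666 hectare = 0.3666 * 10000 = 3666 m^2. Result: 3666 m^2. Final answer: 3666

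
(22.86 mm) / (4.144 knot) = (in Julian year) 3.398e-10. Check: 1 mm = 0.001 m, so 22.86 mm = 22.86 * 0.001 = 0.02286 m. 1 knot = 0.51444444 m/s, so 4.144 knot = 4.144 * 0.51444444 = 2.1318578 m/s. Combine: 0.02286 m / 2.1318578 m/s = 0.010723042 s. 1 Julian year = 31557600 s, so 0.010723042 s = 0.010723042 / 31557600 = 3.3979269e-10 Julian year ≈ 3.398e-10 Julian year (4 s.f.).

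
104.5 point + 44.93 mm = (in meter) 1 point = 0.00035277778 m, so 104.5 point = 104.5 * 0.00035277778 = 0.036865278 m. 1 mm = 0.001 m, so 44.93 mm = 44.93 * 0.001 = 0.04493 m. Sum: 0.036865278 + 0.04493 = 0.081795278 m. 0.081795278 m = 0.081795278 meter ≈ 0.0818 meter (4 s.f.). Final answer: 0.0818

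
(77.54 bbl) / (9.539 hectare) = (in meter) 1 bbl = 0.15898729 m^3, so 77.54 bbl = 77.54 * 0.15898729 = 12.327875 m^3. 1 hectare = 10000 m^2, so 9.539 hectare = 9.539 * 10000 = 95390 m^2. Combine: 12.327875 m^3 / 95390 m^2 = 0.00012923655 m. 0.00012923655 m = 0.00012923655 meter ≈ 0.0001292 meter (4 s.f.). Final answer: 0.0001292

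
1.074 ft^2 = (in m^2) 1 ft^2 = 0.09290304 m^2, so 1.074 ft^2 = 1.074 * 0.09290304 = 0.099777865 m^2. Result: 0.099777865 m^2 ≈ 0.09978 m^2 (4 s.f.). Final answer: 0.09978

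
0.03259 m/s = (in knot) 1 knot = 0.51444444 m/s, so 0.03259 m/s = 0.03259 / 0.51444444 = 0.063349892 knot ≈ 0.06335 knot (4 s.f.). Final answer: 0.06335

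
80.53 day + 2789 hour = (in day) 196.7. Check: 1 day = 86400 s, so 80.53 day = 80.53 * 86400 = 6957792 s. 1 hour = 3600 s, so 2789 hour = 2789 * 3600 = 10040400 s. Sum: 6957792 + 10040400 = 16998192 s. 1 day = 86400 s, so 16998192 s = 16998192 / 86400 = 196.73833 day ≈ 196.7 day (4 s.f.).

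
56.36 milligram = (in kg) 1 milligram = 1e-06 kg, so 56.36 milligram = 56.36 * 1e-06 = 5.636e-05 kg. Result: 5.636e-05 kg. Final answer: 5.636e-05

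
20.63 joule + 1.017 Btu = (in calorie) 20.63 joule = 20.63 J. 1 Btu = 1055.0559 J, so 1.017 Btu = 1.017 * 1055.0559 = 1072.9918 J. Sum: 20.63 + 1072.9918 = 1093.6218 J. 1 calorie = 4.184 J, so 1093.6218 J = 1093.6218 / 4.184 = 261.38188 calorie ≈ 261.4 calorie (4 s.f.). Final answer: 261.4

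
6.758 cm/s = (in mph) 0.1512. Check: 1 cm/s = 0.01 m/s, so 6.758 cm/s = 6.758 * 0.01 = 0.06758 m/s. 1 mph = 0.44704 m/s, so 0.06758 m/s = 0.06758 / 0.44704 = 0.15117215 mph ≈ 0.1512 mph (4 s.f.).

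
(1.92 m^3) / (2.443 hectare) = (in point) 0.2228. Check: 1.92 m^3 is already in m^3. 1 hectare = 10000 m^2, so 2.443 hectare = 2.443 * 10000 = 24430 m^2. Combine: 1.92 m^3 / 24430 m^2 = 7.8591895e-05 m. 1 point = 0.00035277778 m, so 7.8591895e-05 m = 7.8591895e-05 / 0.00035277778 = 0.22278018 point ≈ 0.2228 point (4 s.f.).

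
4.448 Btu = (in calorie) 1 Btu = 1055.0559 J, so 4.448 Btu = 4.448 * 1055.0559 = 4692.8884 J. 1 calorie = 4.184 J, so 4692.8884 J = 4692.8884 / 4.184 = 1121.6273 calorie ≈ 1122 calorie (4 s.f.). Final answer: 1122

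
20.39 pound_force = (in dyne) 1 pound_force = 4.4482216 N, so 20.39 pound_force = 20.39 * 4.4482216 = 90.699239 N. 1 dyne = 1e-05 N, so 90.699239 N = 90.699239 / 1e-05 = 9069923.9 dyne ≈ 9.07e+06 dyne (4 s.f.). Final answer: 9.07e+06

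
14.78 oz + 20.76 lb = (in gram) 1 oz = 0.028349523 kg, so 14.78 oz = 14.78 * 0.028349523 = 0.41900595 kg. 1 lb = 0.45359237 kg, so 20.76 lb = 20.76 * 0.45359237 = 9.4165776 kg. Sum: 0.41900595 + 9.4165776 = 9.8355836 kg. 1 gram = 0.001 kg, so 9.8355836 kg = 9.8355836 / 0.001 = 9835.5836 gram ≈ 9836 gram (4 s.f.). Final answer: 9836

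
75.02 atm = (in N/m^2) 7.601e+06. Check: 1 atm = 101325 Pa, so 75.02 atm = 75.02 * 101325 = 7601401.5 Pa. 7601401.5 Pa = 7601401.5 N/m^2 ≈ 7.601e+06 N/m^2 (4 s.f.).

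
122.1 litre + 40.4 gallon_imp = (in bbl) 1.923. Check: 1 litre = 0.001 m^3, so 122.1 litre = 122.1 * 0.001 = 0.1221 m^3. 1 gallon_imp = 0.00454609 m^3, so 40.4 gallon_imp = 40.4 * 0.00454609 = 0.18366204 m^3. Sum: 0.1221 + 0.18366204 = 0.30576204 m^3. 1 bbl = 0.15898729 m^3, so 0.30576204 m^3 = 0.30576204 / 0.15898729 = 1.9231853 bbl ≈ 1.923 bbl (4 s.f.).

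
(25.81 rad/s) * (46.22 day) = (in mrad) 1.031e+11. Check: 25.81 rad/s is already in rad/s. 1 day = 86400 s, so 46.22 day = 46.22 * 86400 = 3993408 s. Combine: 25.81 rad/s * 3993408 s = 1.0306986e+08 rad. 1 mrad = 0.001 rad, so 1.0306986e+08 rad = 1.0306986e+08 / 0.001 = 1.0306986e+11 mrad ≈ 1.031e+11 mrad (4 s.f.).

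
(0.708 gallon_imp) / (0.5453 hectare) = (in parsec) 1.913e-23. Check: 1 gallon_imp = 0.00454609 m^3, so 0.708 gallon_imp = 0.708 * 0.00454609 = 0.0032186317 m^3. 1 hectare = 10000 m^2, so 0.5453 hectare = 0.5453 * 10000 = 5453 m^2. Combine: 0.0032186317 m^3 / 5453 m^2 = 5.9024972e-07 m. 1 parsec = 3.0856776e+16 m, so 5.9024972e-07 m = 5.9024972e-07 / 3.0856776e+16 = 1.9128691e-23 parsec ≈ 1.913e-23 parsec (4 s.f.).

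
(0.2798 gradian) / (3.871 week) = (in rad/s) 1.877e-09. Check: 1 gradian = 0.015707963 rad, so 0.2798 gradian = 0.2798 * 0.015707963 = 0.0043950881 rad. 1 week = 604800 s, so 3.871 week = 3.871 * 604800 = 2341180.8 s. Combine: 0.0043950881 rad / 2341180.8 s = 1.8772955e-09 rad/s. Result: 1.8772955e-09 rad/s ≈ 1.877e-09 rad/s (4 s.f.).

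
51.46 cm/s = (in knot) 1 cm/s = 0.01 m/s, so 51.46 cm/s = 51.46 * 0.01 = 0.5146 m/s. 1 knot = 0.51444444 m/s, so 0.5146 m/s = 0.5146 / 0.51444444 = 1.0003024 knot ≈ 1 knot (4 s.f.). Final answer: 1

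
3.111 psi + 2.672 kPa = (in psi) 3.499. Check: 1 psi = 6894.7573 Pa, so 3.111 psi = 3.111 * 6894.7573 = 21449.59 Pa. 1 kPa = 1000 Pa, so 2.672 kPa = 2.672 * 1000 = 2672 Pa. Sum: 21449.59 + 2672 = 24121.59 Pa. 1 psi = 6894.7573 Pa, so 24121.59 Pa = 24121.59 / 6894.7573 = 3.4985408 psi ≈ 3.499 psi (4 s.f.).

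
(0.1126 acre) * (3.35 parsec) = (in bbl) 1 acre = 4046.8564 m^2, so 0.1126 acre = 0.1126 * 4046.8564 = 455.67603 m^2. 1 parsec = 3.0856776e+16 m, so 3.35 parsec = 3.35 * 3.0856776e+16 = 1.033702e+17 m. Combine: 455.67603 m^2 * 1.033702e+17 m = 4.7103322e+19 m^3. 1 bbl = 0.15898729 m^3, so 4.7103322e+19 m^3 = 4.7103322e+19 / 0.15898729 = 2.9627098e+20 bbl ≈ 2.963e+20 bbl (4 s.f.). Final answer: 2.963e+20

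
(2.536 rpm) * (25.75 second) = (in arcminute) 1 rpm = 0.10471976 rad/s, so 2.536 rpm = 2.536 * 0.10471976 = 0.2655693 rad/s. 25.75 second = 25.75 s. Combine: 0.2655693 rad/s * 25.75 s = 6.8384094 rad. 1 arcminute = 0.00029088821 rad, so 6.8384094 rad = 6.8384094 / 0.00029088821 = 23508.72 arcminute ≈ 2.351e+04 arcminute (4 s.f.). Final answer: 2.351e+04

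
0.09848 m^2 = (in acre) 2.433e-05. Check: 1 acre = 4046.8564 m^2, so 0.09848 m^2 = 0.09848 / 4046.8564 = 2.4334938e-05 acre ≈ 2.433e-05 acre (4 s.f.).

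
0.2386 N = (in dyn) 2.386e+04. Check: 1 dyn = 1e-05 N, so 0.2386 N = 0.2386 / 1e-05 = 23860 dyn ≈ 2.386e+04 dyn (4 s.f.).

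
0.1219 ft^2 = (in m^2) 0.01132. Check: 1 ft^2 = 0.09290304 m^2, so 0.1219 ft^2 = 0.1219 * 0.09290304 = 0.011324881 m^2. Result: 0.011324881 m^2 ≈ 0.01132 m^2 (4 s.f.).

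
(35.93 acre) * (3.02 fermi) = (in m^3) 4.391e-10. Check: 1 acre = 4046.8564 m^2, so 35.93 acre = 35.93 * 4046.8564 = 145403.55 m^2. 1 fermi = 1e-15 m, so 3.02 fermi = 3.02 * 1e-15 = 3.02e-15 m. Combine: 145403.55 m^2 * 3.02e-15 m = 4.3911872e-10 m^3. Result: 4.3911872e-10 m^3 ≈ 4.391e-10 m^3 (4 s.f.).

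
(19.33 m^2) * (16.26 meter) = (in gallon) 19.33 m^2 is already in m^2. 16.26 meter = 16.26 m. Combine: 19.33 m^2 * 16.26 m = 314.3058 m^3. 1 gallon = 0.0037854118 m^3, so 314.3058 m^3 = 314.3058 / 0.0037854118 = 83030.808 gallon ≈ 8.303e+04 gallon (4 s.f.). Final answer: 8.303e+04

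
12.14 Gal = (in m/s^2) 1 Gal = 0.01 m/s^2, so 12.14 Gal = 12.14 * 0.01 = 0.1214 m/s^2. Result: 0.1214 m/s^2. Final answer: 0.1214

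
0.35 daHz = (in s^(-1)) 3.5. Check: 1 daHz = 10 Hz, so 0.35 daHz = 0.35 * 10 = 3.5 Hz. 3.5 Hz = 3.5 s^(-1).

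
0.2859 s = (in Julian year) 9.06e-09. Check: 1 Julian year = 31557600 s, so 0.2859 s = 0.2859 / 31557600 = 9.0596243e-09 Julian year ≈ 9.06e-09 Julian year (4 s.f.).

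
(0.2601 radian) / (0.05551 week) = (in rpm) 7.398e-05. Check: 0.2601 radian = 0.2601 rad. 1 week = 604800 s, so 0.05551 week = 0.05551 * 604800 = 33572.448 s. Combine: 0.2601 rad / 33572.448 s = 7.7474243e-06 rad/s. 1 rpm = 0.10471976 rad/s, so 7.7474243e-06 rad/s = 7.7474243e-06 / 0.10471976 = 7.3982453e-05 rpm ≈ 7.398e-05 rpm (4 s.f.).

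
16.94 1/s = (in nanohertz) 16.94 1/s = 16.94 Hz. 1 nanohertz = 1e-09 Hz, so 16.94 Hz = 16.94 / 1e-09 = 1.694e+10 nanohertz. Final answer: 1.694e+10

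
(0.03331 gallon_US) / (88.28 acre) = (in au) 1 gallon_US = 0.0037854118 m^3, so 0.03331 gallon_US = 0.03331 * 0.0037854118 = 0.00012609207 m^3. 1 acre = 4046.8564 m^2, so 88.28 acre = 88.28 * 4046.8564 = 357256.48 m^2. Combine: 0.00012609207 m^3 / 357256.48 m^2 = 3.5294549e-10 m. 1 au = 1.4959787e+11 m, so 3.5294549e-10 m = 3.5294549e-10 / 1.4959787e+11 = 2.3592949e-21 au ≈ 2.359e-21 au (4 s.f.). Final answer: 2.359e-21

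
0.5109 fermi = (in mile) 3.175e-19. Check: 1 fermi = 1e-15 m, so 0.5109 fermi = 0.5109 * 1e-15 = 5.109e-16 m. 1 mile = 1609.344 m, so 5.109e-16 m = 5.109e-16 / 1609.344 = 3.1745854e-19 mile ≈ 3.175e-19 mile (4 s.f.).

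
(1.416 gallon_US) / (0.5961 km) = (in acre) 1 gallon_US = 0.0037854118 m^3, so 1.416 gallon_US = 1.416 * 0.0037854118 = 0.0053601431 m^3. 1 km = 1000 m, so 0.5961 km = 0.5961 * 1000 = 596.1 m. Combine: 0.0053601431 m^3 / 596.1 m = 8.9920199e-06 m^2. 1 acre = 4046.8564 m^2, so 8.9920199e-06 m^2 = 8.9920199e-06 / 4046.8564 = 2.2219765e-09 acre ≈ 2.222e-09 acre (4 s.f.). Final answer: 2.222e-09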